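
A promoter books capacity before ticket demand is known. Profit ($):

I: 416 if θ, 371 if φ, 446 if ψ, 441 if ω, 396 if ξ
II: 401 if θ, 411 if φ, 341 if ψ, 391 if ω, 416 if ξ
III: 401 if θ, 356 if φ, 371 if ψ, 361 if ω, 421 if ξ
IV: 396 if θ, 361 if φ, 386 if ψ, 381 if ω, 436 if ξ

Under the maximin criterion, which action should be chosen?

Row minima: I=371, II=341, III=356, IV=361
Best worst-case = 371 → I.

I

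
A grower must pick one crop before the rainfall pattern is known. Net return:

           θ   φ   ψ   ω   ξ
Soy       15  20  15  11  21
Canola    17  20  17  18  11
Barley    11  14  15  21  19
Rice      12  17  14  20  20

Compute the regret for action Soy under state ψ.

2

Best payoff under ψ is 17.
Regret = 17 − 15 = 2.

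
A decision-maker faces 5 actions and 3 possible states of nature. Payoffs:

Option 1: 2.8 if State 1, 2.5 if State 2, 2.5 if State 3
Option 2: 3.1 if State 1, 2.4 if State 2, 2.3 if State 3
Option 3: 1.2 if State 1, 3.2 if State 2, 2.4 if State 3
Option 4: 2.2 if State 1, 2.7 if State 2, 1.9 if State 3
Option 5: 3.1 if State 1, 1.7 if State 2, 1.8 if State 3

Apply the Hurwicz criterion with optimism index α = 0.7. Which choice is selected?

Option 1: 0.7·2.8 + 0.3·2.5 = 2.71
Option 2: 0.7·3.1 + 0.3·2.3 = 2.86
Option 3: 0.7·3.2 + 0.3·1.2 = 2.6
Option 4: 0.7·2.7 + 0.3·1.9 = 2.46
Option 5: 0.7·3.1 + 0.3·1.7 = 2.68
Highest Hurwicz score = 2.86 → Option 2.

Option 2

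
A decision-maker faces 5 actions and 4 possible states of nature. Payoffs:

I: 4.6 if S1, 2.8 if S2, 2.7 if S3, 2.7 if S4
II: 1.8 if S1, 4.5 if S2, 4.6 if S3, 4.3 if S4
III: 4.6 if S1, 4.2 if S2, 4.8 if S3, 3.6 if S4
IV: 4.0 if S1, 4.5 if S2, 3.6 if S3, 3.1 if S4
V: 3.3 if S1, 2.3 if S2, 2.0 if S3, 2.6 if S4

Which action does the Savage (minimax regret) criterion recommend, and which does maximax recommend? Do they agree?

minimax regret → III; maximax → III (agree)

Column bests: S1=4.6, S2=4.5, S3=4.8, S4=4.3.
I regrets: 0.0, 1.7, 2.1, 1.6 → max 2.1
II regrets: 2.8, 0.0, 0.2, 0.0 → max 2.8
III regrets: 0.0, 0.3, 0.0, 0.7 → max 0.7
IV regrets: 0.6, 0.0, 1.2, 1.2 → max 1.2
V regrets: 1.3, 2.2, 2.8, 1.7 → max 2.8
Smallest max regret = 0.7 → III.
Row maxima: I=4.6, II=4.6, III=4.8, IV=4.5, V=3.3
Best best-case = 4.8 → III.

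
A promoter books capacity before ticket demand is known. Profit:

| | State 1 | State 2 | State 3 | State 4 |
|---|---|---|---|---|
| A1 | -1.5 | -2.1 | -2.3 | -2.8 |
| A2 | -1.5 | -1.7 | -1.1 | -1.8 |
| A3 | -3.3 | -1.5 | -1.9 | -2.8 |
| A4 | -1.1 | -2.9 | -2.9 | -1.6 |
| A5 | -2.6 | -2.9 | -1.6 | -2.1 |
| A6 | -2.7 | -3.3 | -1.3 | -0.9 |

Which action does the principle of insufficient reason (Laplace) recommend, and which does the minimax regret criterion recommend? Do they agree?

laplace → A2; minimax regret → A2 (agree)

Row averages: A1=-2.175, A2=-1.525, A3=-2.375, A4=-2.125, A5=-2.3, A6=-2.05
Highest average = -1.525 → A2.
Column bests: State 1=-1.1, State 2=-1.5, State 3=-1.1, State 4=-0.9.
A1 regrets: 0.4, 0.6, 1.2, 1.9 → max 1.9
A2 regrets: 0.4, 0.2, 0.0, 0.9 → max 0.9
A3 regrets: 2.2, 0.0, 0.8, 1.9 → max 2.2
A4 regrets: 0.0, 1.4, 1.8, 0.7 → max 1.8
A5 regrets: 1.5, 1.4, 0.5, 1.2 → max 1.5
A6 regrets: 1.6, 1.8, 0.2, 0.0 → max 1.8
Smallest max regret = 0.9 → A2.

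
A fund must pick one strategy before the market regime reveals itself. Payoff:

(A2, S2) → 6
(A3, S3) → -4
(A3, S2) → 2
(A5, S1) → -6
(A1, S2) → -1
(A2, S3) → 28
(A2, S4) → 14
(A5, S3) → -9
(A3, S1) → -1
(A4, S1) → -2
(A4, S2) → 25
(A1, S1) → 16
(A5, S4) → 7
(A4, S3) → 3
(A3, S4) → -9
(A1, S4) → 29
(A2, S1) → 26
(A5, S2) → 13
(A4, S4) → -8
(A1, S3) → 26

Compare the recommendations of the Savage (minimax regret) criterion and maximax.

Column bests: S1=26, S2=25, S3=28, S4=29.
A1 regrets: 10, 26, 2, 0 → max 26
A2 regrets: 0, 19, 0, 15 → max 19
A3 regrets: 27, 23, 32, 38 → max 38
A4 regrets: 28, 0, 25, 37 → max 37
A5 regrets: 32, 12, 37, 22 → max 37
Smallest max regret = 19 → A2.
Row maxima: A1=29, A2=28, A3=2, A4=25, A5=13
Best best-case = 29 → A1.

minimax regret → A2; maximax → A1 (disagree)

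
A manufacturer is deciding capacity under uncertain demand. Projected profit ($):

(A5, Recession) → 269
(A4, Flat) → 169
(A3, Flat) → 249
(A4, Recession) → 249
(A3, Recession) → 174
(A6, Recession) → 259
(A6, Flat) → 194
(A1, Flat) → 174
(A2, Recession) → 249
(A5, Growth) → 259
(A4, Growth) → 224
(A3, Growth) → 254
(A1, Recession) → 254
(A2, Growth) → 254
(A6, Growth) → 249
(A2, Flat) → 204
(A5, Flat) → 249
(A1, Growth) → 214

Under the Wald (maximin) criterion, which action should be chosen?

A5

Row minima: A1=174, A2=204, A3=174, A4=169, A5=249, A6=194
Best worst-case = 249 → A5.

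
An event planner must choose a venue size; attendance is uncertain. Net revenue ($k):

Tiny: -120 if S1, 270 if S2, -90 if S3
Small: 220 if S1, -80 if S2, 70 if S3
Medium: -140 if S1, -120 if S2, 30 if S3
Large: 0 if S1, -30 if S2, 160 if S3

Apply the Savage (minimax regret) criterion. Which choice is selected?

Large

Column bests: S1=220, S2=270, S3=160.
Tiny regrets: 340, 0, 250 → max 340
Small regrets: 0, 350, 90 → max 350
Medium regrets: 360, 390, 130 → max 390
Large regrets: 220, 300, 0 → max 300
Smallest max regret = 300 → Large.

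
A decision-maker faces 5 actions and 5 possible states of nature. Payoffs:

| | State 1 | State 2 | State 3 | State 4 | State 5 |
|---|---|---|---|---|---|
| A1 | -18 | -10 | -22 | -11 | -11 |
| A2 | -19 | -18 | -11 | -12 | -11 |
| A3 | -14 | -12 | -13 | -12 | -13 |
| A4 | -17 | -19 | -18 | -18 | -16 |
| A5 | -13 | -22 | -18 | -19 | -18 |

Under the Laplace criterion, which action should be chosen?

Row averages: A1=-14.4, A2=-14.2, A3=-12.8, A4=-17.6, A5=-18
Highest average = -12.8 → A3.

A3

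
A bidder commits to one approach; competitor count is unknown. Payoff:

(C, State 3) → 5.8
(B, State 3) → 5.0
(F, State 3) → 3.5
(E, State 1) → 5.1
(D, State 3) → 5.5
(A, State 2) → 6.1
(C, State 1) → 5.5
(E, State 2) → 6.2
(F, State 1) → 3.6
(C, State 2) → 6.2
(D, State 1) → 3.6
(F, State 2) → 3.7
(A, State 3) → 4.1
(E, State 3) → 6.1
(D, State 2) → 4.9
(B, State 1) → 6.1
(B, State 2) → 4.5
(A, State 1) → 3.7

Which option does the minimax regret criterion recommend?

Column bests: State 1=6.1, State 2=6.2, State 3=6.1.
A regrets: 2.4, 0.1, 2.0 → max 2.4
B regrets: 0.0, 1.7, 1.1 → max 1.7
C regrets: 0.6, 0.0, 0.3 → max 0.6
D regrets: 2.5, 1.3, 0.6 → max 2.5
E regrets: 1.0, 0.0, 0.0 → max 1.0
F regrets: 2.5, 2.5, 2.6 → max 2.6
Smallest max regret = 0.6 → C.

C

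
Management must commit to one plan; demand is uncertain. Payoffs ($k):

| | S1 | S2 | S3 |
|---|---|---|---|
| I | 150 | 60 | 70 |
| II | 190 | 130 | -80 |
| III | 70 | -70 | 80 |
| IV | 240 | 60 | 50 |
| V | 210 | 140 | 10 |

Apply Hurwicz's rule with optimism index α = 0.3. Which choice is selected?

IV

I: 0.3·150 + 0.7·60 = 87
II: 0.3·190 + 0.7·(-80) = 1
III: 0.3·80 + 0.7·(-70) = -25
IV: 0.3·240 + 0.7·50 = 107
V: 0.3·210 + 0.7·10 = 70
Highest Hurwicz score = 107 → IV.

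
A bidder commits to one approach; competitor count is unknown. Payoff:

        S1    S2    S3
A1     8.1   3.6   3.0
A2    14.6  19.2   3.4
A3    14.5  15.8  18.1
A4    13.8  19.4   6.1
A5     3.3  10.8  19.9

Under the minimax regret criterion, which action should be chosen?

Column bests: S1=14.6, S2=19.4, S3=19.9.
A1 regrets: 6.5, 15.8, 16.9 → max 16.9
A2 regrets: 0.0, 0.2, 16.5 → max 16.5
A3 regrets: 0.1, 3.6, 1.8 → max 3.6
A4 regrets: 0.8, 0.0, 13.8 → max 13.8
A5 regrets: 11.3, 8.6, 0.0 → max 11.3
Smallest max regret = 3.6 → A3.

A3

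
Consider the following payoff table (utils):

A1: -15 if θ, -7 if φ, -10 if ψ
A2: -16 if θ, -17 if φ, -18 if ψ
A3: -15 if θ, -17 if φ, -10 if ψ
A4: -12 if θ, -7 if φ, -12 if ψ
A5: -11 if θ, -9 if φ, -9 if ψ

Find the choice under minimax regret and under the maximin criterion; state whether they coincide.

Column bests: θ=-11, φ=-7, ψ=-9.
A1 regrets: 4, 0, 1 → max 4
A2 regrets: 5, 10, 9 → max 10
A3 regrets: 4, 10, 1 → max 10
A4 regrets: 1, 0, 3 → max 3
A5 regrets: 0, 2, 0 → max 2
Smallest max regret = 2 → A5.
Row minima: A1=-15, A2=-18, A3=-17, A4=-12, A5=-11
Best worst-case = -11 → A5.

minimax regret → A5; maximin → A5 (agree)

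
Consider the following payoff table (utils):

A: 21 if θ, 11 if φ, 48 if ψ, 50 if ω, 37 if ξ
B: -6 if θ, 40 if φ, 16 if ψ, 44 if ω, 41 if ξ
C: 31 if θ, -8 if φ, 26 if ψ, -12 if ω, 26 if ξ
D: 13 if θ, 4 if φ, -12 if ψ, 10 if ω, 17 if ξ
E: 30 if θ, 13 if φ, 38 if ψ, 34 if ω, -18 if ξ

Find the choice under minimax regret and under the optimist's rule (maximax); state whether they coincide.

Column bests: θ=31, φ=40, ψ=48, ω=50, ξ=41.
A regrets: 10, 29, 0, 0, 4 → max 29
B regrets: 37, 0, 32, 6, 0 → max 37
C regrets: 0, 48, 22, 62, 15 → max 62
D regrets: 18, 36, 60, 40, 24 → max 60
E regrets: 1, 27, 10, 16, 59 → max 59
Smallest max regret = 29 → A.
Row maxima: A=50, B=44, C=31, D=17, E=38
Best best-case = 50 → A.

minimax regret → A; maximax → A (agree)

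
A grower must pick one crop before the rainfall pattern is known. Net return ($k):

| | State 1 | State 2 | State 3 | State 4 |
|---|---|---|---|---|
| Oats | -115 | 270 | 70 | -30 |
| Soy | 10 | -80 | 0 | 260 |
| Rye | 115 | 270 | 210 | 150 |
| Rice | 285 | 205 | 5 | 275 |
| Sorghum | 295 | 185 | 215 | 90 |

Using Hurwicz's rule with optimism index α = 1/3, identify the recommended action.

Oats: 1/3·270 + 2/3·(-115) = 40/3
Soy: 1/3·260 + 2/3·(-80) = 100/3
Rye: 1/3·270 + 2/3·115 = 500/3
Rice: 1/3·285 + 2/3·5 = 295/3
Sorghum: 1/3·295 + 2/3·90 = 475/3
Highest Hurwicz score = 500/3 → Rye.

Rye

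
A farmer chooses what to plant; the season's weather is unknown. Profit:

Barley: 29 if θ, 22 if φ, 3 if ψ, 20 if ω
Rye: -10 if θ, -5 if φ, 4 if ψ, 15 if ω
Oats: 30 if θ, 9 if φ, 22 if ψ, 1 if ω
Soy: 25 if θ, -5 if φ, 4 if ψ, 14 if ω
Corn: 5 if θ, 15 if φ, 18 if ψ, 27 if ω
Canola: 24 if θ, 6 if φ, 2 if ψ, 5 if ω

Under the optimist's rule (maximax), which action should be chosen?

Oats

Row maxima: Barley=29, Rye=15, Oats=30, Soy=25, Corn=27, Canola=24
Best best-case = 30 → Oats.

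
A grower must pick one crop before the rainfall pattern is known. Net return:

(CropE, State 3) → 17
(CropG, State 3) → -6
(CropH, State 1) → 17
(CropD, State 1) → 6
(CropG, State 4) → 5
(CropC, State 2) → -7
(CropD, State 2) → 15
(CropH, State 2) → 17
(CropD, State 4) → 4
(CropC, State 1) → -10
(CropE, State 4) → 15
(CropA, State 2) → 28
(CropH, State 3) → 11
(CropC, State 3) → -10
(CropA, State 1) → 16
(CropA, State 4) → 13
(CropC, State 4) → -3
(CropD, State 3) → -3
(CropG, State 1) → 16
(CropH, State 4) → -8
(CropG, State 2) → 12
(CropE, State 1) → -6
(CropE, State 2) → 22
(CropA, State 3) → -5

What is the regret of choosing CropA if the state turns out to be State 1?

1

Best payoff under State 1 is 17.
Regret = 17 − 16 = 1.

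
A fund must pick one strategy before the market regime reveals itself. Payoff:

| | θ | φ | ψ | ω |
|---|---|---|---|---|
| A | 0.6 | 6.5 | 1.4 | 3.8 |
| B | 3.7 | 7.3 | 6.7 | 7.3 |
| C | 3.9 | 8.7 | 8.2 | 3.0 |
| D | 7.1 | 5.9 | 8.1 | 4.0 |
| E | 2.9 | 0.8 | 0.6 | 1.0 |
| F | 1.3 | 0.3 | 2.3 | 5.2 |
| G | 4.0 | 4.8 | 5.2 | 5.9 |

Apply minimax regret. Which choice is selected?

Column bests: θ=7.1, φ=8.7, ψ=8.2, ω=7.3.
A regrets: 6.5, 2.2, 6.8, 3.5 → max 6.8
B regrets: 3.4, 1.4, 1.5, 0.0 → max 3.4
C regrets: 3.2, 0.0, 0.0, 4.3 → max 4.3
D regrets: 0.0, 2.8, 0.1, 3.3 → max 3.3
E regrets: 4.2, 7.9, 7.6, 6.3 → max 7.9
F regrets: 5.8, 8.4, 5.9, 2.1 → max 8.4
G regrets: 3.1, 3.9, 3.0, 1.4 → max 3.9
Smallest max regret = 3.3 → D.

D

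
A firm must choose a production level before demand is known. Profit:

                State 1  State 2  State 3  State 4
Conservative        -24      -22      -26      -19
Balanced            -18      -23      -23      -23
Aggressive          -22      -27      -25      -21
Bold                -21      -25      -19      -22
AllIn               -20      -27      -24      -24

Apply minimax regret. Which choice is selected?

Bold

Column bests: State 1=-18, State 2=-22, State 3=-19, State 4=-19.
Conservative regrets: 6, 0, 7, 0 → max 7
Balanced regrets: 0, 1, 4, 4 → max 4
Aggressive regrets: 4, 5, 6, 2 → max 6
Bold regrets: 3, 3, 0, 3 → max 3
AllIn regrets: 2, 5, 5, 5 → max 5
Smallest max regret = 3 → Bold.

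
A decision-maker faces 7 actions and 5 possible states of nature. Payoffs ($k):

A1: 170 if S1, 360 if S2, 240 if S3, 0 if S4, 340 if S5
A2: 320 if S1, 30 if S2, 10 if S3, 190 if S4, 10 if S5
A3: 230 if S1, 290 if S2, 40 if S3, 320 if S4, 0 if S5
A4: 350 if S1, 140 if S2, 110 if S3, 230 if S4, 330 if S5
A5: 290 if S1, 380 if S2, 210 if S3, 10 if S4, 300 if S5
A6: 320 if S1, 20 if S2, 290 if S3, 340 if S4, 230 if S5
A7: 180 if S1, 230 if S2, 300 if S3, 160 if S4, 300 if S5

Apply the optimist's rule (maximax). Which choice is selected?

A5

Row maxima: A1=360, A2=320, A3=320, A4=350, A5=380, A6=340, A7=300
Best best-case = 380 → A5.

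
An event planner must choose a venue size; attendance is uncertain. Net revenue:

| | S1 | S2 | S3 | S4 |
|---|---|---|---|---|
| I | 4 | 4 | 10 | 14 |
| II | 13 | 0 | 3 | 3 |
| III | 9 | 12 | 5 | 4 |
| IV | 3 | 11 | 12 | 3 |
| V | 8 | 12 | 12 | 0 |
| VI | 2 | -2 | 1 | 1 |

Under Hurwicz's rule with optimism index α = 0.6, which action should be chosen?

I

I: 0.6·14 + 0.4·4 = 10
II: 0.6·13 + 0.4·0 = 7.8
III: 0.6·12 + 0.4·4 = 8.8
IV: 0.6·12 + 0.4·3 = 8.4
V: 0.6·12 + 0.4·0 = 7.2
VI: 0.6·2 + 0.4·(-2) = 0.4
Highest Hurwicz score = 10 → I.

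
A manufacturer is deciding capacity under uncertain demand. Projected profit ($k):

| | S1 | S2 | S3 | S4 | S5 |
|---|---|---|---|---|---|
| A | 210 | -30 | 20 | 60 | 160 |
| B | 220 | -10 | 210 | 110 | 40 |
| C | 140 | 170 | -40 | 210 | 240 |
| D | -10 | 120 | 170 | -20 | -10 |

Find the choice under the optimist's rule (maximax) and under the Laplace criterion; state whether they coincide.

maximax → C; laplace → C (agree)

Row maxima: A=210, B=220, C=240, D=170
Best best-case = 240 → C.
Row averages: A=84, B=114, C=144, D=50
Highest average = 144 → C.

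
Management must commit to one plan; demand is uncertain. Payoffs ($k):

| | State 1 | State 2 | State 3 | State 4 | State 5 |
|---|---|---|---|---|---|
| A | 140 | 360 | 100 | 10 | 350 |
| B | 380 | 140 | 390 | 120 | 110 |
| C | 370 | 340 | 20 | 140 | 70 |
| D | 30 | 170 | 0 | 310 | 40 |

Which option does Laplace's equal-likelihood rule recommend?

B

Row averages: A=192, B=228, C=188, D=110
Highest average = 228 → B.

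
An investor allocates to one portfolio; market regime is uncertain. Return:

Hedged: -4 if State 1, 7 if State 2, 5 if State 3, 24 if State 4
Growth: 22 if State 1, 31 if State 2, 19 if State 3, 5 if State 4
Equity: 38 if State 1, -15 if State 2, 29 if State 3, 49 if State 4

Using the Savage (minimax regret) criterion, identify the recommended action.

Hedged

Column bests: State 1=38, State 2=31, State 3=29, State 4=49.
Hedged regrets: 42, 24, 24, 25 → max 42
Growth regrets: 16, 0, 10, 44 → max 44
Equity regrets: 0, 46, 0, 0 → max 46
Smallest max regret = 42 → Hedged.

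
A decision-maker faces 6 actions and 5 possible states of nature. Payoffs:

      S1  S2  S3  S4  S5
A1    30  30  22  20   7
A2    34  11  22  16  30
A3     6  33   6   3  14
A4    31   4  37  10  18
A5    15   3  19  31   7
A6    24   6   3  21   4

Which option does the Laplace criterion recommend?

Row averages: A1=21.8, A2=22.6, A3=12.4, A4=20, A5=15, A6=11.6
Highest average = 22.6 → A2.

A2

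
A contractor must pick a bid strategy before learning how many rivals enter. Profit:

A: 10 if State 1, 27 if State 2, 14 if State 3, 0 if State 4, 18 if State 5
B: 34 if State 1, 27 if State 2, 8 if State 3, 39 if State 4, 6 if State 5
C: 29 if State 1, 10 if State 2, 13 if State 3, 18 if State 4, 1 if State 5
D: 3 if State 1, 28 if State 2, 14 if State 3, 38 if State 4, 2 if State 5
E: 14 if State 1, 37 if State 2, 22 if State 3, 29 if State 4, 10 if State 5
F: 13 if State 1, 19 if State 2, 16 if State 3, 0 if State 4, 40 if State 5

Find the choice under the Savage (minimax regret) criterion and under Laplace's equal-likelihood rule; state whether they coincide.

Column bests: State 1=34, State 2=37, State 3=22, State 4=39, State 5=40.
A regrets: 24, 10, 8, 39, 22 → max 39
B regrets: 0, 10, 14, 0, 34 → max 34
C regrets: 5, 27, 9, 21, 39 → max 39
D regrets: 31, 9, 8, 1, 38 → max 38
E regrets: 20, 0, 0, 10, 30 → max 30
F regrets: 21, 18, 6, 39, 0 → max 39
Smallest max regret = 30 → E.
Row averages: A=13.8, B=22.8, C=14.2, D=17, E=22.4, F=17.6
Highest average = 22.8 → B.

minimax regret → E; laplace → B (disagree)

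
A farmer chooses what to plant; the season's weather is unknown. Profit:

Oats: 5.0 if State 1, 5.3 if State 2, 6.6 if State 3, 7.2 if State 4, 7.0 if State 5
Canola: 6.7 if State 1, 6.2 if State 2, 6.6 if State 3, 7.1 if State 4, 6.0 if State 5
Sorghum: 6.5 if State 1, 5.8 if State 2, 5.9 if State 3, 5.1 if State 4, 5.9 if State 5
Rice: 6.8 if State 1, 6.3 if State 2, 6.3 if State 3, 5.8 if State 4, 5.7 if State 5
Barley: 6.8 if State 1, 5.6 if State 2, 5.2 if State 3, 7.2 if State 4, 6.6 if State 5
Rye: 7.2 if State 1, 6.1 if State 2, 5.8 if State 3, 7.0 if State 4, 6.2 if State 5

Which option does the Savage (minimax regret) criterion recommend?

Rye

Column bests: State 1=7.2, State 2=6.3, State 3=6.6, State 4=7.2, State 5=7.0.
Oats regrets: 2.2, 1.0, 0.0, 0.0, 0.0 → max 2.2
Canola regrets: 0.5, 0.1, 0.0, 0.1, 1.0 → max 1.0
Sorghum regrets: 0.7, 0.5, 0.7, 2.1, 1.1 → max 2.1
Rice regrets: 0.4, 0.0, 0.3, 1.4, 1.3 → max 1.4
Barley regrets: 0.4, 0.7, 1.4, 0.0, 0.4 → max 1.4
Rye regrets: 0.0, 0.2, 0.8, 0.2, 0.8 → max 0.8
Smallest max regret = 0.8 → Rye.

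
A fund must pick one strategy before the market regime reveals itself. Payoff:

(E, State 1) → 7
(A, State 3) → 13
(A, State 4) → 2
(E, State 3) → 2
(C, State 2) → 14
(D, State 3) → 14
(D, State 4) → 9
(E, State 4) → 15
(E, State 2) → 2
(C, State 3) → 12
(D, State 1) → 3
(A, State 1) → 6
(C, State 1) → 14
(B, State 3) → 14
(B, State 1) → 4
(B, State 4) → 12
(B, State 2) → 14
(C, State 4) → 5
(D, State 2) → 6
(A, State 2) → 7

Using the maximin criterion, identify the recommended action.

Row minima: A=2, B=4, C=5, D=3, E=2
Best worst-case = 5 → C.

C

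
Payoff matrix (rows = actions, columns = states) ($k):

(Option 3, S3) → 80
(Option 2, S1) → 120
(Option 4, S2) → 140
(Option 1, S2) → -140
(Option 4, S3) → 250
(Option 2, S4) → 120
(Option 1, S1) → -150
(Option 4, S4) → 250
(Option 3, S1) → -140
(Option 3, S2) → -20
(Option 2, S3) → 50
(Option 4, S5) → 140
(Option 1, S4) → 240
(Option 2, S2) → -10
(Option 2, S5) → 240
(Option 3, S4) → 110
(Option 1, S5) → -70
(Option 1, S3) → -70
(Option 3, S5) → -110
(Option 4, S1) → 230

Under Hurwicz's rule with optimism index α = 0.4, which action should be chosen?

Option 4

Option 1: 0.4·240 + 0.6·(-150) = 6
Option 2: 0.4·240 + 0.6·(-10) = 90
Option 3: 0.4·110 + 0.6·(-140) = -40
Option 4: 0.4·250 + 0.6·140 = 184
Highest Hurwicz score = 184 → Option 4.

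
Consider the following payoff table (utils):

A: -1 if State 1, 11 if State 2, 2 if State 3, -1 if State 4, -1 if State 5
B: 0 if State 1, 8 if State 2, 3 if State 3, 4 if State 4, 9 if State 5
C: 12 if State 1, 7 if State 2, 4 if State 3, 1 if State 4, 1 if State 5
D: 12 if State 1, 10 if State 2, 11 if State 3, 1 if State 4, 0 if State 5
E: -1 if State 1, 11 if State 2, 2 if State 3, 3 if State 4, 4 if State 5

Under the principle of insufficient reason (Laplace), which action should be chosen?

Row averages: A=2, B=4.8, C=5, D=6.8, E=3.8
Highest average = 6.8 → D.

D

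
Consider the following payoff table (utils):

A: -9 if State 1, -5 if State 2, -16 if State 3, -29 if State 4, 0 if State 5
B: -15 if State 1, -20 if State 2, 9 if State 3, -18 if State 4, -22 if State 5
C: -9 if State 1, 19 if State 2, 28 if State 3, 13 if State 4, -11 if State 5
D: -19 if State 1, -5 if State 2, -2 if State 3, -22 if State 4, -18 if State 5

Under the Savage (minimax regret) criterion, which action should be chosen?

C

Column bests: State 1=-9, State 2=19, State 3=28, State 4=13, State 5=0.
A regrets: 0, 24, 44, 42, 0 → max 44
B regrets: 6, 39, 19, 31, 22 → max 39
C regrets: 0, 0, 0, 0, 11 → max 11
D regrets: 10, 24, 30, 35, 18 → max 35
Smallest max regret = 11 → C.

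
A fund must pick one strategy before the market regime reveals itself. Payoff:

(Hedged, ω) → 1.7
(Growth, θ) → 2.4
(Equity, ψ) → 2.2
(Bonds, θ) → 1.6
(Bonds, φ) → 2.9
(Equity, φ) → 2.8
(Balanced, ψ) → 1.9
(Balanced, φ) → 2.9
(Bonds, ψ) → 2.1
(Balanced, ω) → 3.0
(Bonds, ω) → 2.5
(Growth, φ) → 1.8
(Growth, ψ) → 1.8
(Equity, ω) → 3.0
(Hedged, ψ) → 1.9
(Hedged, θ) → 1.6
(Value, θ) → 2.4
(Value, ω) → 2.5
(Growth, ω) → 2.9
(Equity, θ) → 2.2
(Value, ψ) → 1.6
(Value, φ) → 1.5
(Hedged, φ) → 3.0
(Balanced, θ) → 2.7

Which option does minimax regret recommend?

Balanced

Column bests: θ=2.7, φ=3.0, ψ=2.2, ω=3.0.
Equity regrets: 0.5, 0.2, 0.0, 0.0 → max 0.5
Hedged regrets: 1.1, 0.0, 0.3, 1.3 → max 1.3
Value regrets: 0.3, 1.5, 0.6, 0.5 → max 1.5
Balanced regrets: 0.0, 0.1, 0.3, 0.0 → max 0.3
Bonds regrets: 1.1, 0.1, 0.1, 0.5 → max 1.1
Growth regrets: 0.3, 1.2, 0.4, 0.1 → max 1.2
Smallest max regret = 0.3 → Balanced.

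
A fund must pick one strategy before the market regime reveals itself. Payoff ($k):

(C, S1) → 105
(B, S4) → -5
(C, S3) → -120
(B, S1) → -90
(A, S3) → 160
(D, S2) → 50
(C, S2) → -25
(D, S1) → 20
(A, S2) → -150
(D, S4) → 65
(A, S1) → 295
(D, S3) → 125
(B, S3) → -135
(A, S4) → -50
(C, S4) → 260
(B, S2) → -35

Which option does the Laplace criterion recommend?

D

Row averages: A=63.75, B=-66.25, C=55, D=65
Highest average = 65 → D.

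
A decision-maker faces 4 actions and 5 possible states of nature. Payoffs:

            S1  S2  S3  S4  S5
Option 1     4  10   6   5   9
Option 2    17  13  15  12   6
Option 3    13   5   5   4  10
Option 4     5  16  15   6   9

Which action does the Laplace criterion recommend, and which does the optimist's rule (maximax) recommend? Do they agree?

Row averages: Option 1=6.8, Option 2=12.6, Option 3=7.4, Option 4=10.2
Highest average = 12.6 → Option 2.
Row maxima: Option 1=10, Option 2=17, Option 3=13, Option 4=16
Best best-case = 17 → Option 2.

laplace → Option 2; maximax → Option 2 (agree)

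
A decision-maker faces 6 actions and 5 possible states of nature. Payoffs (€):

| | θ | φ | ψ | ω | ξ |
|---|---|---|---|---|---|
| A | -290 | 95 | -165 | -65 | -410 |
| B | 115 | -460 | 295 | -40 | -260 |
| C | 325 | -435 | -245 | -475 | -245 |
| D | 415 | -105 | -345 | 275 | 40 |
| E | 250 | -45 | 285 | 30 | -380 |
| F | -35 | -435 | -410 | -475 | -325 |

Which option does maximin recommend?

D

Row minima: A=-410, B=-460, C=-475, D=-345, E=-380, F=-475
Best worst-case = -345 → D.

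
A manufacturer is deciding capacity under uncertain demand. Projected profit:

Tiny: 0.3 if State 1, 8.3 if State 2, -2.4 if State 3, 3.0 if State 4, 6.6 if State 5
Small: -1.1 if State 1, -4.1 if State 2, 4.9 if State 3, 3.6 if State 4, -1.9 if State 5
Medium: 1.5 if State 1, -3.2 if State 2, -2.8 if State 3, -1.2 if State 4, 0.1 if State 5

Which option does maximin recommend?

Row minima: Tiny=-2.4, Small=-4.1, Medium=-3.2
Best worst-case = -2.4 → Tiny.

Tiny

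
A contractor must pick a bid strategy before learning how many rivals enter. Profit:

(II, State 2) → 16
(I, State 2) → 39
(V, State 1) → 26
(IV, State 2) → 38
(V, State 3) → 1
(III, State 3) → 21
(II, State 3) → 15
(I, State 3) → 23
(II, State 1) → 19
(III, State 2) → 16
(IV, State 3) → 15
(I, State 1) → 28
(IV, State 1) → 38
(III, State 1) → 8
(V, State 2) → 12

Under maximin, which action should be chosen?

I

Row minima: I=23, II=15, III=8, IV=15, V=1
Best worst-case = 23 → I.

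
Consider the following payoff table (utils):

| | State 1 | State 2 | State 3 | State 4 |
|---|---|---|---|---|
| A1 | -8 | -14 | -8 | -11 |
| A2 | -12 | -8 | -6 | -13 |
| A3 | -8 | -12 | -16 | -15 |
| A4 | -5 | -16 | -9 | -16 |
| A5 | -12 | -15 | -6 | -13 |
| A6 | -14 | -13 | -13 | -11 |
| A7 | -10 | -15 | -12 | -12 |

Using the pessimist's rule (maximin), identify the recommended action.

Row minima: A1=-14, A2=-13, A3=-16, A4=-16, A5=-15, A6=-14, A7=-15
Best worst-case = -13 → A2.

A2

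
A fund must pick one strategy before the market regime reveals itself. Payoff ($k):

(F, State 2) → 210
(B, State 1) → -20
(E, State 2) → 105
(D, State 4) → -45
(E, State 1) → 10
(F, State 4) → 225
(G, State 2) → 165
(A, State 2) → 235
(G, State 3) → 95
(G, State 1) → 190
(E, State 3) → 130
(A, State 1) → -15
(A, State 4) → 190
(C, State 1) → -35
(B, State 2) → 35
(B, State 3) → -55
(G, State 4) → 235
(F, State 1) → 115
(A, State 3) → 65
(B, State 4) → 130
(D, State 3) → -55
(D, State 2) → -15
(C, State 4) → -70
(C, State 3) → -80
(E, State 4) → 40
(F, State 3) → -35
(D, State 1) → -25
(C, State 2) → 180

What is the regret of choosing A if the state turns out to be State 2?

0

Best payoff under State 2 is 235.
Regret = 235 − 235 = 0.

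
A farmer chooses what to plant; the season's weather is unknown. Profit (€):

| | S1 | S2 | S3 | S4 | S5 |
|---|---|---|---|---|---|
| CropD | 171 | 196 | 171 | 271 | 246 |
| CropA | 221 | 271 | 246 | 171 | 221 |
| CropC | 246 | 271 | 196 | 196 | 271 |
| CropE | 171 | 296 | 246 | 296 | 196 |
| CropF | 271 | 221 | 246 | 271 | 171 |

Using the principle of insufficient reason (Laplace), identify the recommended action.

Row averages: CropD=211, CropA=226, CropC=236, CropE=241, CropF=236
Highest average = 241 → CropE.

CropE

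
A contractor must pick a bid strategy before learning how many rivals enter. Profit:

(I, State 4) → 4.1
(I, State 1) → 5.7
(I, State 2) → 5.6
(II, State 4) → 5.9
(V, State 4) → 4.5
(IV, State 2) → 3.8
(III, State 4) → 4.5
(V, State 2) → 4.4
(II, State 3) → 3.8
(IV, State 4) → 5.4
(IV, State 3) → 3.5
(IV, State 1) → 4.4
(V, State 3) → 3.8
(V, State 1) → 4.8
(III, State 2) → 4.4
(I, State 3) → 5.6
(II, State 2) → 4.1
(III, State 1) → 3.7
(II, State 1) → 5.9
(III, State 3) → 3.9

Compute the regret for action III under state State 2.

Best payoff under State 2 is 5.6.
Regret = 5.6 − 4.4 = 1.2.

1.2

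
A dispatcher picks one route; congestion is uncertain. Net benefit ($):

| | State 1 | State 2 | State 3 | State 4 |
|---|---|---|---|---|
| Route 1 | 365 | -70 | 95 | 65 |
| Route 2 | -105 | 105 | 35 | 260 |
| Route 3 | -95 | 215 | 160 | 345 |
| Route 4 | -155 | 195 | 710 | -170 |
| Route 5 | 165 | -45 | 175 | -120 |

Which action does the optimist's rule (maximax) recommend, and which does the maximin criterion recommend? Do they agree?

Row maxima: Route 1=365, Route 2=260, Route 3=345, Route 4=710, Route 5=175
Best best-case = 710 → Route 4.
Row minima: Route 1=-70, Route 2=-105, Route 3=-95, Route 4=-170, Route 5=-120
Best worst-case = -70 → Route 1.

maximax → Route 4; maximin → Route 1 (disagree)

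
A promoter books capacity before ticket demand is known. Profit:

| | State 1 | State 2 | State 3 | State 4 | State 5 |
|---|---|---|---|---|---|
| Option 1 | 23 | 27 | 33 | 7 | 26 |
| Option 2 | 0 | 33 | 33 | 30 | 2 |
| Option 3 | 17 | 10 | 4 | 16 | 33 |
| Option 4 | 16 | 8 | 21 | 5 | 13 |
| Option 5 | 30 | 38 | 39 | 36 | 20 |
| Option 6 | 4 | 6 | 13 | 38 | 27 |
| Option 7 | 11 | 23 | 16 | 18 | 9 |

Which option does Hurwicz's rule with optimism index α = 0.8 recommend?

Option 5

Option 1: 0.8·33 + 0.2·7 = 27.8
Option 2: 0.8·33 + 0.2·0 = 26.4
Option 3: 0.8·33 + 0.2·4 = 27.2
Option 4: 0.8·21 + 0.2·5 = 17.8
Option 5: 0.8·39 + 0.2·20 = 35.2
Option 6: 0.8·38 + 0.2·4 = 31.2
Option 7: 0.8·23 + 0.2·9 = 20.2
Highest Hurwicz score = 35.2 → Option 5.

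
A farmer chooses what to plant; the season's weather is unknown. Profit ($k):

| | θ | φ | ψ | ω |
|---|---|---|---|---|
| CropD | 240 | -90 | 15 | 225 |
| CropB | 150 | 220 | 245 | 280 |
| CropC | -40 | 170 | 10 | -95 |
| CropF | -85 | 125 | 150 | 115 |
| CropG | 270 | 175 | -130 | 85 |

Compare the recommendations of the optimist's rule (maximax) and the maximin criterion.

Row maxima: CropD=240, CropB=280, CropC=170, CropF=150, CropG=270
Best best-case = 280 → CropB.
Row minima: CropD=-90, CropB=150, CropC=-95, CropF=-85, CropG=-130
Best worst-case = 150 → CropB.

maximax → CropB; maximin → CropB (agree)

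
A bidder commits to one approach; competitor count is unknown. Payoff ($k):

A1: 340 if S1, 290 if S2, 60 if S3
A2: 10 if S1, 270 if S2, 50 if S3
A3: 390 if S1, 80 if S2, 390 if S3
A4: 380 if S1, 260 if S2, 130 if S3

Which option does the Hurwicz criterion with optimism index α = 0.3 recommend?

A1: 0.3·340 + 0.7·60 = 144
A2: 0.3·270 + 0.7·10 = 88
A3: 0.3·390 + 0.7·80 = 173
A4: 0.3·380 + 0.7·130 = 205
Highest Hurwicz score = 205 → A4.

A4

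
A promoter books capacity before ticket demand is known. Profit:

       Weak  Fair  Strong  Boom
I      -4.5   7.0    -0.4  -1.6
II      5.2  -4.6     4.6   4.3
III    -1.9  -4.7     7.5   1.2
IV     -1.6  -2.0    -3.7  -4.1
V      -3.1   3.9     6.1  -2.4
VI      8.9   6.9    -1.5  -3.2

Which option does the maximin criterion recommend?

Row minima: I=-4.5, II=-4.6, III=-4.7, IV=-4.1, V=-3.1, VI=-3.2
Best worst-case = -3.1 → V.

V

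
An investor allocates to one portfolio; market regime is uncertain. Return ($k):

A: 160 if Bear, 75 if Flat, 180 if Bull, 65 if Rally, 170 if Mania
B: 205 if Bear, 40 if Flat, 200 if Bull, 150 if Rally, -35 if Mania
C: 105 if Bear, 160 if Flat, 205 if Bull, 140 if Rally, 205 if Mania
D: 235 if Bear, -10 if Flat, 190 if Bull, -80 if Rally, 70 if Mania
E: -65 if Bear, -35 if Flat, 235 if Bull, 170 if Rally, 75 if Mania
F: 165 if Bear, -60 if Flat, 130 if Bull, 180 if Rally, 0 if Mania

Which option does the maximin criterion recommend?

Row minima: A=65, B=-35, C=105, D=-80, E=-65, F=-60
Best worst-case = 105 → C.

C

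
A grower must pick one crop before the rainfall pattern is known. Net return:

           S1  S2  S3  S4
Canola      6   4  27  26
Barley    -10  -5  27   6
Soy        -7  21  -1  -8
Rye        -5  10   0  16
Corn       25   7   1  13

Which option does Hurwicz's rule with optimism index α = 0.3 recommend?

Canola

Canola: 0.3·27 + 0.7·4 = 10.9
Barley: 0.3·27 + 0.7·(-10) = 1.1
Soy: 0.3·21 + 0.7·(-8) = 0.7
Rye: 0.3·16 + 0.7·(-5) = 1.3
Corn: 0.3·25 + 0.7·1 = 8.2
Highest Hurwicz score = 10.9 → Canola.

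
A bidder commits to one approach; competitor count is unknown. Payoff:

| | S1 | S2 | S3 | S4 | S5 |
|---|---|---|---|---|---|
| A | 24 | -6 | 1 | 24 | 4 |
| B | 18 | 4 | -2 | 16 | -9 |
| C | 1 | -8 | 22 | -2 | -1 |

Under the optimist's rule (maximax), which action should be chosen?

A

Row maxima: A=24, B=18, C=22
Best best-case = 24 → A.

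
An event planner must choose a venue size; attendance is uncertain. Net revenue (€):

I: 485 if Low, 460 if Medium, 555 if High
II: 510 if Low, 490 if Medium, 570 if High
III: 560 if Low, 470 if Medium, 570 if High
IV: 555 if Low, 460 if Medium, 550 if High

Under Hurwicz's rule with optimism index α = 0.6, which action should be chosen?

II

I: 0.6·555 + 0.4·460 = 517
II: 0.6·570 + 0.4·490 = 538
III: 0.6·570 + 0.4·470 = 530
IV: 0.6·555 + 0.4·460 = 517
Highest Hurwicz score = 538 → II.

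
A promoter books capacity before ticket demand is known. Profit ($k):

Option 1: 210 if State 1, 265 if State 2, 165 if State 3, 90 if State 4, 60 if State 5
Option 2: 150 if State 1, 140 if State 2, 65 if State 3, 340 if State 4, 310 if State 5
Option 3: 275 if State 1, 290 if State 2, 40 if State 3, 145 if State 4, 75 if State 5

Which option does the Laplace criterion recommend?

Option 2

Row averages: Option 1=158, Option 2=201, Option 3=165
Highest average = 201 → Option 2.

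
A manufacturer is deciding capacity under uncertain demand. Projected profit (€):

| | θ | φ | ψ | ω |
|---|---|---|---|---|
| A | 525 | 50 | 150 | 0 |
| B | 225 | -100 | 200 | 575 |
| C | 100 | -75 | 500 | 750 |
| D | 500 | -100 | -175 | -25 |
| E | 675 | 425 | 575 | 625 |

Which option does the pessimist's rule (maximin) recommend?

Row minima: A=0, B=-100, C=-75, D=-175, E=425
Best worst-case = 425 → E.

E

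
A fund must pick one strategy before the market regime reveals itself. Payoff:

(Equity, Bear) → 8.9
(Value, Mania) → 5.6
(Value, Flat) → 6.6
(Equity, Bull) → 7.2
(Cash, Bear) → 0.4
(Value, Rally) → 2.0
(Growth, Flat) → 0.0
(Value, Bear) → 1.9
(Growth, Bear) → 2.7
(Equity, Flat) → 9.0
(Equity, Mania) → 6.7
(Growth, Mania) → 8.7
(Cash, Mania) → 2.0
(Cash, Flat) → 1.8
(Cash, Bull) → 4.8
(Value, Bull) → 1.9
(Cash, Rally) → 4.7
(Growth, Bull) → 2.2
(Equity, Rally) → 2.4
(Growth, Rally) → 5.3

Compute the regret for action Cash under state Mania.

6.7

Best payoff under Mania is 8.7.
Regret = 8.7 − 2.0 = 6.7.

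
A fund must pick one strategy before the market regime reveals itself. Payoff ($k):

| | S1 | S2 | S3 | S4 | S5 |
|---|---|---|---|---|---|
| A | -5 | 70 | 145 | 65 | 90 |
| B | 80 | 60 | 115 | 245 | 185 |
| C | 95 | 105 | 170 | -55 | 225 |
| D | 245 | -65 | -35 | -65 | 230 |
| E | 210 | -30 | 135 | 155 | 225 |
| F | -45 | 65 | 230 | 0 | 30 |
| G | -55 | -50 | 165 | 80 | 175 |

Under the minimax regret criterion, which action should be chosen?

E

Column bests: S1=245, S2=105, S3=230, S4=245, S5=230.
A regrets: 250, 35, 85, 180, 140 → max 250
B regrets: 165, 45, 115, 0, 45 → max 165
C regrets: 150, 0, 60, 300, 5 → max 300
D regrets: 0, 170, 265, 310, 0 → max 310
E regrets: 35, 135, 95, 90, 5 → max 135
F regrets: 290, 40, 0, 245, 200 → max 290
G regrets: 300, 155, 65, 165, 55 → max 300
Smallest max regret = 135 → E.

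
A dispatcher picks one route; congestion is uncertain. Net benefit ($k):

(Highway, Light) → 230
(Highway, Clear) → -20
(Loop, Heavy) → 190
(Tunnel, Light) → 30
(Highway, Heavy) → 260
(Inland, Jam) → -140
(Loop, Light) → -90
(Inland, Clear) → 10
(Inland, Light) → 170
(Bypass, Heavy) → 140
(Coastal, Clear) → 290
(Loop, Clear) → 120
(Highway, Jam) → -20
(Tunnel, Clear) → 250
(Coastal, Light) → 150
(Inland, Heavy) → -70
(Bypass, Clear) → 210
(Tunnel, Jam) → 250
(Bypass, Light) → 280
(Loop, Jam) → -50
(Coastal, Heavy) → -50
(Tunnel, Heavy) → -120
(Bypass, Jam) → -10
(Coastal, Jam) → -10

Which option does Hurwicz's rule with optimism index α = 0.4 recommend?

Bypass

Tunnel: 0.4·250 + 0.6·(-120) = 28
Bypass: 0.4·280 + 0.6·(-10) = 106
Loop: 0.4·190 + 0.6·(-90) = 22
Inland: 0.4·170 + 0.6·(-140) = -16
Coastal: 0.4·290 + 0.6·(-50) = 86
Highway: 0.4·260 + 0.6·(-20) = 92
Highest Hurwicz score = 106 → Bypass.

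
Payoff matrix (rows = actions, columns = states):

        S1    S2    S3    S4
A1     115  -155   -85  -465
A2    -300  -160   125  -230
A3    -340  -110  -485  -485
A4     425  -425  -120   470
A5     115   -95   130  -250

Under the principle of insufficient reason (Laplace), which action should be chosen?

A4

Row averages: A1=-147.5, A2=-141.25, A3=-355, A4=87.5, A5=-25
Highest average = 87.5 → A4.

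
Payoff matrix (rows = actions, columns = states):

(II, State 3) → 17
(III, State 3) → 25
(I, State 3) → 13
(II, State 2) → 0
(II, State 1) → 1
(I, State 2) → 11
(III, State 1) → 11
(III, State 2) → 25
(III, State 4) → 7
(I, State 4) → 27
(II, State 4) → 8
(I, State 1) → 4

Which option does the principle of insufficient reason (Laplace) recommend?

Row averages: I=13.75, II=6.5, III=17
Highest average = 17 → III.

III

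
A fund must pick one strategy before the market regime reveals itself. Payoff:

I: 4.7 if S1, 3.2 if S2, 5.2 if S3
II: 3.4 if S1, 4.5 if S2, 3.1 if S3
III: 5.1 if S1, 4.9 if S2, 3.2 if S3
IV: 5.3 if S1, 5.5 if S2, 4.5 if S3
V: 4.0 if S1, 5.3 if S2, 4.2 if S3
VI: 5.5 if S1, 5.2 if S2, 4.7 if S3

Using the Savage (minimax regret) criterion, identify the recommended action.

VI

Column bests: S1=5.5, S2=5.5, S3=5.2.
I regrets: 0.8, 2.3, 0.0 → max 2.3
II regrets: 2.1, 1.0, 2.1 → max 2.1
III regrets: 0.4, 0.6, 2.0 → max 2.0
IV regrets: 0.2, 0.0, 0.7 → max 0.7
V regrets: 1.5, 0.2, 1.0 → max 1.5
VI regrets: 0.0, 0.3, 0.5 → max 0.5
Smallest max regret = 0.5 → VI.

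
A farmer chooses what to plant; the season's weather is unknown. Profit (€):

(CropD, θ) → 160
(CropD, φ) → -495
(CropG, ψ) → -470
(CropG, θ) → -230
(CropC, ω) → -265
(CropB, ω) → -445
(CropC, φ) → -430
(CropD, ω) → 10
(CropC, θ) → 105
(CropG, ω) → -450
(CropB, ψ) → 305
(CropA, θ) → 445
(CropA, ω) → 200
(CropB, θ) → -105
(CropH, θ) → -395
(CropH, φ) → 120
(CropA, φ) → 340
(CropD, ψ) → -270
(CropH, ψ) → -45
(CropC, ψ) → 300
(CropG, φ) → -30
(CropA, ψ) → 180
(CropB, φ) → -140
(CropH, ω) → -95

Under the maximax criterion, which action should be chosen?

CropA

Row maxima: CropC=300, CropH=120, CropA=445, CropG=-30, CropB=305, CropD=160
Best best-case = 445 → CropA.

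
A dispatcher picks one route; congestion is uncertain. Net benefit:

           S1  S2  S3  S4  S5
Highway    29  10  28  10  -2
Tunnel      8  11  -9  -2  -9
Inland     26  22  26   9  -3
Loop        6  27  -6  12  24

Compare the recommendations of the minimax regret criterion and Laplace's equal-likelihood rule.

Column bests: S1=29, S2=27, S3=28, S4=12, S5=24.
Highway regrets: 0, 17, 0, 2, 26 → max 26
Tunnel regrets: 21, 16, 37, 14, 33 → max 37
Inland regrets: 3, 5, 2, 3, 27 → max 27
Loop regrets: 23, 0, 34, 0, 0 → max 34
Smallest max regret = 26 → Highway.
Row averages: Highway=15, Tunnel=-0.2, Inland=16, Loop=12.6
Highest average = 16 → Inland.

minimax regret → Highway; laplace → Inland (disagree)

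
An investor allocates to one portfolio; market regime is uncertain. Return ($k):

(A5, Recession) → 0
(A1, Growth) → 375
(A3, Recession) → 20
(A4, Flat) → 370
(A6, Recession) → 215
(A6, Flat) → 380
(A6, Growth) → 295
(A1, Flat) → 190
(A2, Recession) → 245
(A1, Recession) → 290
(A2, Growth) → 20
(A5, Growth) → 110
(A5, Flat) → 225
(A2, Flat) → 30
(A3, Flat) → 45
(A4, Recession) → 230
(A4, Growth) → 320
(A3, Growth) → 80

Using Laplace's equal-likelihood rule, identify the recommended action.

Row averages: A1=285, A2=295/3, A3=145/3, A4=920/3, A5=335/3, A6=890/3
Highest average = 920/3 → A4.

A4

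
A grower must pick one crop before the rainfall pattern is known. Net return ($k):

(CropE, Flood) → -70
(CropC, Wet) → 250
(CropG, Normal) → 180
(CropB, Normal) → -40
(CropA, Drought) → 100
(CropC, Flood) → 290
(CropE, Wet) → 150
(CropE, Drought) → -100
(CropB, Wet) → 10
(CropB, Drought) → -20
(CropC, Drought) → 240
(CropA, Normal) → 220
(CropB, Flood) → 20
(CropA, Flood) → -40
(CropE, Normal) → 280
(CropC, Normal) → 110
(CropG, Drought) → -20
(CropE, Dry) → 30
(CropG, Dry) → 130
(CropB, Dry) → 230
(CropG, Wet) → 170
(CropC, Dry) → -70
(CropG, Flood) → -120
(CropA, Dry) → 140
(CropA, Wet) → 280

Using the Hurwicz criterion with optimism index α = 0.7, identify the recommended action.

CropC: 0.7·290 + 0.3·(-70) = 182
CropE: 0.7·280 + 0.3·(-100) = 166
CropB: 0.7·230 + 0.3·(-40) = 149
CropA: 0.7·280 + 0.3·(-40) = 184
CropG: 0.7·180 + 0.3·(-120) = 90
Highest Hurwicz score = 184 → CropA.

CropA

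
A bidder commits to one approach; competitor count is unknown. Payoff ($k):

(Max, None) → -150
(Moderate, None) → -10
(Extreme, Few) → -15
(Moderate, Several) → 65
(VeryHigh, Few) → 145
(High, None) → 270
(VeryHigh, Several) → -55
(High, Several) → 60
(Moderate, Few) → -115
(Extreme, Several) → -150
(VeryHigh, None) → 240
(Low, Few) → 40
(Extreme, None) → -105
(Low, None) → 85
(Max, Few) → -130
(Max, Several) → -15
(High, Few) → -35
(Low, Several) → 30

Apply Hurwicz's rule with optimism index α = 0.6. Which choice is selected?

High

Low: 0.6·85 + 0.4·30 = 63
Moderate: 0.6·65 + 0.4·(-115) = -7
High: 0.6·270 + 0.4·(-35) = 148
VeryHigh: 0.6·240 + 0.4·(-55) = 122
Extreme: 0.6·(-15) + 0.4·(-150) = -69
Max: 0.6·(-15) + 0.4·(-150) = -69
Highest Hurwicz score = 148 → High.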